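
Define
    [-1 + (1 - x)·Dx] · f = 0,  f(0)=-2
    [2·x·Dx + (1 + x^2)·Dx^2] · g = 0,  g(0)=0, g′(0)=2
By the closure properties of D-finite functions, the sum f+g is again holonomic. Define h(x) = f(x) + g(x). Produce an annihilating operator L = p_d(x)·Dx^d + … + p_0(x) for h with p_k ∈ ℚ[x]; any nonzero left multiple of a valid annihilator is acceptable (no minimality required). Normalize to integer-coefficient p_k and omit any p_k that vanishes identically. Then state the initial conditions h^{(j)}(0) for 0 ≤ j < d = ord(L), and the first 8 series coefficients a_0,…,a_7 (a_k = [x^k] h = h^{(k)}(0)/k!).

L = (-2 + 8·x + 6·x^2)·Dx + (4 - 2·x + 4·x^2 + 6·x^3)·Dx^2 + (-1 + x^4)·Dx^3  (order 3).
h: a_k = -2, 0, -2, -8/3, -2, -8/5, -2, -16/7, …
ICs: h(0) = -2, h′(0) = 0, h′′(0) = -4.

f: a_k = -2, -2, -2, -2, -2, -2, -2, -2, …
g: a_k = 0, 2, 0, -2/3, 0, 2/5, 0, -2/7, …
L₀ := lclm(L_f,L_g); ord L₀ ≤ 1+2.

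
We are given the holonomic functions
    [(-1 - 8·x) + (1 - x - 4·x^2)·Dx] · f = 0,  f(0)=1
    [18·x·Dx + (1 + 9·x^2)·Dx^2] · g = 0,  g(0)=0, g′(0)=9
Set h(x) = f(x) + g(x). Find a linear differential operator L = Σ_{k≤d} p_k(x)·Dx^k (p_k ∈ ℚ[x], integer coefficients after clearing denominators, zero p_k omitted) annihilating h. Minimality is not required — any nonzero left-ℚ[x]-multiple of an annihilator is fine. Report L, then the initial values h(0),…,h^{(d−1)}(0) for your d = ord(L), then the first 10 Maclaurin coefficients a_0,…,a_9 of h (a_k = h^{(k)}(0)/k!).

f: a_k = 1, 1, 5, 9, 29, 65, 181, 441, 1165, 2929, …
g: a_k = 0, 9, 0, -27, 0, 729/5, 0, -6561/7, 0, 6561, …
L₀ := lclm(L_f,L_g); ord L₀ ≤ 1+2.
L = (-90 + 360·x + 6462·x^2 + 14688·x^3 + 63936·x^4 + 31104·x^6)·Dx + (36 + 294·x + 324·x^2 + 3198·x^3 + 13680·x^4 + 46080·x^5 + 3888·x^6 + 31104·x^7)·Dx^2 + (-5 - 16·x - 160·x^2 + 96·x^3 - 555·x^4 + 2304·x^5 + 4896·x^6 + 1296·x^7 + 5184·x^8)·Dx^3  (order 3).
h: a_k = 1, 10, 5, -18, 29, 1054/5, 181, -3474/7, 1165, 9490, …
ICs: h(0) = 1, h′(0) = 10, h′′(0) = 10.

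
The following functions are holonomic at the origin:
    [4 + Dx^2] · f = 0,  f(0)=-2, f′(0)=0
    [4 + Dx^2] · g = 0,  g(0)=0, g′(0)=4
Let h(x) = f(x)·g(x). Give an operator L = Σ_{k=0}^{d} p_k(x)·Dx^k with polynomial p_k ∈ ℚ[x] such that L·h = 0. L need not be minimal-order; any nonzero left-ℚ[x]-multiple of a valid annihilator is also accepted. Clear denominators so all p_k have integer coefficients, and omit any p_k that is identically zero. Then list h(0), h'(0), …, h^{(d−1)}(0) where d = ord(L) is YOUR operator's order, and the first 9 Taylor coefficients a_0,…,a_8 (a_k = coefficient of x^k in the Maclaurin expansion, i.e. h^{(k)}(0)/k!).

L = 16·Dx + Dx^3  (order 3).
h: a_k = 0, -8, 0, 64/3, 0, -256/15, 0, 2048/315, 0, …
ICs: h(0) = 0, h′(0) = -8, h′′(0) = 0.

f: a_k = -2, 0, 4, 0, -4/3, 0, 8/45, 0, -4/315, …
g: a_k = 0, 4, 0, -8/3, 0, 8/15, 0, -16/315, 0, …
L₀ := L_f ⊗_s L_g (sym. prod.), ord ≤ 4.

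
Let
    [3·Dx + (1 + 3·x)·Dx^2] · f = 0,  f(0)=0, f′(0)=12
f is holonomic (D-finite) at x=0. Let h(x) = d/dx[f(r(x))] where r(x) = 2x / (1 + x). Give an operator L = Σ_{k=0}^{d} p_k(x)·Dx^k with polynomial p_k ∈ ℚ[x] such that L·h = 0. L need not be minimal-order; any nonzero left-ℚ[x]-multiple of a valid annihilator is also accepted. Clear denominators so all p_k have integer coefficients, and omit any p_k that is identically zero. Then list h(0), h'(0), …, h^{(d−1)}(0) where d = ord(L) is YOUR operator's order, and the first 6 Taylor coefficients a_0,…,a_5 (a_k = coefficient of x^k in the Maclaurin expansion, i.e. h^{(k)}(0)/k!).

f: a_k = 0, 12, -18, 36, -81, 972/5, …
h₀=f(r): pull back L_f along r ⇒ L₀.
Derive L from L₀ (diff closure).
L = (8 + 14·x) + (1 + 8·x + 7·x^2)·Dx  (order 1).
h: a_k = 24, -192, 1368, -9600, 67224, -470592, …
ICs: h(0) = 24.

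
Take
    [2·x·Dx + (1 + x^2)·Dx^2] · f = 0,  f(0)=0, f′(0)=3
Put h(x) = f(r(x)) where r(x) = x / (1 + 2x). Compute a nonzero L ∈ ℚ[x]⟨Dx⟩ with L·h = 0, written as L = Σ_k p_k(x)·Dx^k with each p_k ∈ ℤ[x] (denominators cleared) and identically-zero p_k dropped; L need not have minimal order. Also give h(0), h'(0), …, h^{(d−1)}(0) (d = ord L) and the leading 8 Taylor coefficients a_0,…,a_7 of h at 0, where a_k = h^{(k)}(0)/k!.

L = (4 + 10·x)·Dx + (1 + 4·x + 5·x^2)·Dx^2  (order 2).
h: a_k = 0, 3, -6, 11, -18, 123/5, -22, -87/7, …
ICs: h(0) = 0, h′(0) = 3.

f: a_k = 0, 3, 0, -1, 0, 3/5, 0, -3/7, …
Change of var in L_f (x↦r) gives L₀.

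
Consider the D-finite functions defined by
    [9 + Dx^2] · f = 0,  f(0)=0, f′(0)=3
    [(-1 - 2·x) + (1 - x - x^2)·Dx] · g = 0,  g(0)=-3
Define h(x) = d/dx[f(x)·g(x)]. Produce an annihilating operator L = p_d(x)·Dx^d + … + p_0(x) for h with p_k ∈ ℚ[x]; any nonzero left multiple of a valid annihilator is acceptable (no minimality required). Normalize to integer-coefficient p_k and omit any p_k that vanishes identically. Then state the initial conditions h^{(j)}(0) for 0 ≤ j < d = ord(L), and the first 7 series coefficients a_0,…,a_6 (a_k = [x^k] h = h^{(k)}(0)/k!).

f: a_k = 0, 3, 0, -9/2, 0, 81/40, 0, …
g: a_k = -3, -3, -6, -9, -15, -24, -39, …
Sym-product of L_f,L_g gives L₀ (≤ ord 2).
h=h₀': d/dx-closure on L₀ ⇒ L.
L = (3 - 162·x - 81·x^2 + 162·x^3 + 81·x^4) + (-12 - 6·x + 54·x^2 + 36·x^3)·Dx + (7 - 16·x - 7·x^2 + 18·x^3 + 9·x^4)·Dx^2  (order 2).
h: a_k = -9, -18, -27/2, -54, -963/8, -4509/20, -6759/16, …
ICs: h(0) = -9, h′(0) = -18.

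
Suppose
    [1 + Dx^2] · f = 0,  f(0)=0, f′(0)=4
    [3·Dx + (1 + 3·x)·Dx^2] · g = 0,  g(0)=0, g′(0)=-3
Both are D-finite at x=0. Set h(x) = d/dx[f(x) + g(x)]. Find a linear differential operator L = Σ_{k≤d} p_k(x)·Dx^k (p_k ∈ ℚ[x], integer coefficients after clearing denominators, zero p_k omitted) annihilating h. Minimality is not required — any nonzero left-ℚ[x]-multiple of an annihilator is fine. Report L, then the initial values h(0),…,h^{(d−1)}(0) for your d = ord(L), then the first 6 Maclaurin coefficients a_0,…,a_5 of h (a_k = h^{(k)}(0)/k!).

f: a_k = 0, 4, 0, -2/3, 0, 1/30, …
g: a_k = 0, -3, 9/2, -9, 81/4, -243/5, …
Sum ⇒ L₀ = lclm(L_f,L_g) in ℚ(x)⟨Dx⟩.
h₀' ⇒ L via d/dx closure of L₀.
L = (165 + 18·x + 27·x^2) + (19 + 63·x + 27·x^2 + 27·x^3)·Dx + (165 + 18·x + 27·x^2)·Dx^2 + (19 + 63·x + 27·x^2 + 27·x^3)·Dx^3  (order 3).
h: a_k = 1, 9, -29, 81, -1457/6, 729, …
ICs: h(0) = 1, h′(0) = 9, h′′(0) = -58.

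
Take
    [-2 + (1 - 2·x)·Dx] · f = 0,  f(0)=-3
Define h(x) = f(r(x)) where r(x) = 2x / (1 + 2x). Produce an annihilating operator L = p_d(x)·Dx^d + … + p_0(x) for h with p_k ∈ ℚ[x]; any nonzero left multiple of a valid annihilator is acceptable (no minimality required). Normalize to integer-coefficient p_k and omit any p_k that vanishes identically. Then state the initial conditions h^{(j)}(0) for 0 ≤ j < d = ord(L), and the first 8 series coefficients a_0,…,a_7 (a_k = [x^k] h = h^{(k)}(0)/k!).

f: a_k = -3, -6, -12, -24, -48, -96, -192, -384, …
h₀=f(r): pull back L_f along r ⇒ L₀.
L = 4 + (-1 + 4·x^2)·Dx  (order 1).
h: a_k = -3, -12, -24, -48, -96, -192, -384, -768, …
ICs: h(0) = -3.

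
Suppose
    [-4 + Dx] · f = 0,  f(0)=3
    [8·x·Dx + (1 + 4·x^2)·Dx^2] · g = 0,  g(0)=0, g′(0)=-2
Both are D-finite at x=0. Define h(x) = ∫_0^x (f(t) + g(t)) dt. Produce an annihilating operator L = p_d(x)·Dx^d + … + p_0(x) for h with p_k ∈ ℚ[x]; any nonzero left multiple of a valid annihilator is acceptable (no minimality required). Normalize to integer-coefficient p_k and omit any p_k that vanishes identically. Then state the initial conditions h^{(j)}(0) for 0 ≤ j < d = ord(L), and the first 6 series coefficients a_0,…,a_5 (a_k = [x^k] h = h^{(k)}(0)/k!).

L = (8 - 32·x - 96·x^2 - 128·x^3)·Dx^2 + (-6 - 8·x^2 - 64·x^4)·Dx^3 + (1 + 2·x + 8·x^2 + 8·x^3 + 16·x^4)·Dx^4  (order 4).
h: a_k = 0, 3, 5, 8, 26/3, 32/5, …
ICs: h(0) = 0, h′(0) = 3, h′′(0) = 10, h′′′(0) = 48.

f: a_k = 3, 12, 24, 32, 32, 128/5, …
g: a_k = 0, -2, 0, 8/3, 0, -32/5, …
L₀ := lclm(L_f,L_g); ord L₀ ≤ 1+2.
h=∫h₀ ⇒ L = L₀·Dx.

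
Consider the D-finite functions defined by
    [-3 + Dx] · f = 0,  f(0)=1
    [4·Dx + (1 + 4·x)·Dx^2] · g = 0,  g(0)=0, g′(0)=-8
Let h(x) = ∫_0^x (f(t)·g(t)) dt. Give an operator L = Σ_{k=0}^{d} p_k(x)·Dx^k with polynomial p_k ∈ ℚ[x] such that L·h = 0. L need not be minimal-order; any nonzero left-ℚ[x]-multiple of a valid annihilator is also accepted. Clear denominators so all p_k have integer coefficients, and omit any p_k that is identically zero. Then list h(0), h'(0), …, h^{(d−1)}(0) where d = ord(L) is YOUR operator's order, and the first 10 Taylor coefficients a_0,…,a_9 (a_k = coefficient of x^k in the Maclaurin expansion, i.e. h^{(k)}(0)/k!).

L = (-3 + 36·x)·Dx + (-2 - 24·x)·Dx^2 + (1 + 4·x)·Dx^3  (order 3).
h: a_k = 0, 0, -4, -8/3, -23/3, 36/5, -863/30, 1675/21, -138043/560, 69997/90, …
ICs: h(0) = 0, h′(0) = 0, h′′(0) = -8.

f: a_k = 1, 3, 9/2, 9/2, 27/8, 81/40, 81/80, 243/560, 729/4480, 243/4480, …
g: a_k = 0, -8, 16, -128/3, 128, -2048/5, 4096/3, -32768/7, 16384, -524288/9, …
L₀ := L_f ⊗_s L_g (sym. prod.), ord ≤ 2.
h=∫₀ˣh₀: take L = L₀·Dx.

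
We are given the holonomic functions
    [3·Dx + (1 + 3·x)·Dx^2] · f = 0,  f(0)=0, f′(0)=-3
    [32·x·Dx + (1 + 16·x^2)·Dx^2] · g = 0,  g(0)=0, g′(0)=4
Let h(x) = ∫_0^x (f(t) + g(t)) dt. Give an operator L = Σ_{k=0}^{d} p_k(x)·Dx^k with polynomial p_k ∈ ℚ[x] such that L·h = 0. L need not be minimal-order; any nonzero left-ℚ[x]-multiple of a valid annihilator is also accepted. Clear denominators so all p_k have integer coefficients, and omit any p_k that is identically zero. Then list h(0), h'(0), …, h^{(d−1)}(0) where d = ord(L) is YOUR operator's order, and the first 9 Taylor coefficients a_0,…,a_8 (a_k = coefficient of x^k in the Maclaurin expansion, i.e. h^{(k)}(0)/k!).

f: a_k = 0, -3, 9/2, -9, 81/4, -243/5, 243/2, -2187/7, 6561/8, …
g: a_k = 0, 4, 0, -64/3, 0, 1024/5, 0, -16384/7, 0, …
Sum ⇒ L₀ = lclm(L_f,L_g) in ℚ(x)⟨Dx⟩.
h=∫h₀ ⇒ L = L₀·Dx.
L = (-96 - 864·x + 4608·x^2 + 4608·x^3)·Dx^2 + (-50 - 192·x + 672·x^2 + 9216·x^3 + 9216·x^4)·Dx^3 + (-3 + 23·x + 96·x^2 + 512·x^3 + 2304·x^4 + 2304·x^5)·Dx^4  (order 4).
h: a_k = 0, 0, 1/2, 3/2, -91/12, 81/20, 781/30, 243/14, -2653/8, …
ICs: h(0) = 0, h′(0) = 0, h′′(0) = 1, h′′′(0) = 9.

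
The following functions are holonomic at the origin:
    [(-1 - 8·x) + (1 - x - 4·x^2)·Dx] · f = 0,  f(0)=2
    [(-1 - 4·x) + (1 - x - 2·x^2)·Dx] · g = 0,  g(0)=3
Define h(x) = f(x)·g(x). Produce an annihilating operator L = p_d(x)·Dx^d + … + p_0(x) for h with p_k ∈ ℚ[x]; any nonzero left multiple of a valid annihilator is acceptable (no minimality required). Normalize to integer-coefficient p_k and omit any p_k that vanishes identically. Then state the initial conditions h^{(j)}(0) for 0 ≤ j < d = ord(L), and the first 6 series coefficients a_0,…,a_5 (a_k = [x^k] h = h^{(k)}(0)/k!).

L = (-2 - 10·x + 18·x^2 + 32·x^3) + (1 - 2·x - 5·x^2 + 6·x^3 + 8·x^4)·Dx  (order 1).
h: a_k = 6, 12, 54, 132, 414, 1068, …
ICs: h(0) = 6.

f: a_k = 2, 2, 10, 18, 58, 130, …
g: a_k = 3, 3, 9, 15, 33, 63, …
L₀ := L_f ⊗_s L_g (sym. prod.), ord ≤ 1.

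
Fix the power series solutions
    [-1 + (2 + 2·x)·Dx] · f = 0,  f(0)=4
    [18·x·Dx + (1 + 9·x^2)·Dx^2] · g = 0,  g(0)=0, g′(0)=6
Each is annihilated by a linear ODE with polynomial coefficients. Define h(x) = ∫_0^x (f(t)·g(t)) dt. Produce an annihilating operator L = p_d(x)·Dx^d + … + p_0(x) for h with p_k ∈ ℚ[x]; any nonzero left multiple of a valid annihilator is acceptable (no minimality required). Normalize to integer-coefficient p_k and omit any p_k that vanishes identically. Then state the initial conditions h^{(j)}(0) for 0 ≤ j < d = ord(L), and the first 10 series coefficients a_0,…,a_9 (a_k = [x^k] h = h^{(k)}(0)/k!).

L = (3 - 36·x - 9·x^2)·Dx + (-4 + 68·x + 108·x^2 + 36·x^3)·Dx^2 + (4 + 8·x + 40·x^2 + 72·x^3 + 36·x^4)·Dx^3  (order 3).
h: a_k = 0, 0, 12, 4, -75/4, -69/10, 10583/160, 30489/1120, -11404773/35840, -1221543/8960, …
ICs: h(0) = 0, h′(0) = 0, h′′(0) = 24.

f: a_k = 4, 2, -1/2, 1/4, -5/32, 7/64, -21/256, 33/512, -429/8192, 715/16384, …
g: a_k = 0, 6, 0, -18, 0, 486/5, 0, -4374/7, 0, 4374, …
f·g: L₀ = L_f ⊗_s L_g, ord ≤ 1·2.
h=∫₀ˣh₀: take L = L₀·Dx.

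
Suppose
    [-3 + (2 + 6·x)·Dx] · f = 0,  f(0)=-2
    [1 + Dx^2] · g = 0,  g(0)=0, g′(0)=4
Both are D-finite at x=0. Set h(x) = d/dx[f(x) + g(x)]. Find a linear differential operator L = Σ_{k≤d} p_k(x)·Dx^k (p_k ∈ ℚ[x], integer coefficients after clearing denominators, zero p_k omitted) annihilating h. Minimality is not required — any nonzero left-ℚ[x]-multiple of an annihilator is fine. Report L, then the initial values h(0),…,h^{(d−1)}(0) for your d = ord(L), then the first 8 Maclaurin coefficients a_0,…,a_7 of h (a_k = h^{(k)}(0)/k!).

f: a_k = -2, -3, 9/4, -27/8, 405/64, -1701/128, 15309/512, -72171/1024, …
g: a_k = 0, 4, 0, -2/3, 0, 1/30, 0, -1/1260, …
f+g: L₀ = lclm(L_f,L_g), ord ≤ 1+2.
Differentiate: ansatz ord ≤ ord L₀ ⇒ L.
L = (-417 - 72·x - 108·x^2) + (-62 - 234·x - 216·x^2 - 216·x^3)·Dx + (-417 - 72·x - 108·x^2)·Dx^2 + (-62 - 234·x - 216·x^2 - 216·x^3)·Dx^3  (order 3).
h: a_k = 1, 9/2, -97/8, 405/16, -25451/384, 45927/256, -22734121/46080, 2814669/2048, …
ICs: h(0) = 1, h′(0) = 9/2, h′′(0) = -97/4.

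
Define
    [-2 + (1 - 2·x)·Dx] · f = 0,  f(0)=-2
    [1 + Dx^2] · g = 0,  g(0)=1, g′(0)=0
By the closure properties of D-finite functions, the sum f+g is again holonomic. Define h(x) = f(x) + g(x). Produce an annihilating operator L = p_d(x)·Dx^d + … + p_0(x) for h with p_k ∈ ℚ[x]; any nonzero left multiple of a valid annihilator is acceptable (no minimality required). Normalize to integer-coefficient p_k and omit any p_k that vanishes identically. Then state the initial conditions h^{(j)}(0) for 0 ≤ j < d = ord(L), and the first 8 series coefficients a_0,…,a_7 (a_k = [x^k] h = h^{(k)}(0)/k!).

f: a_k = -2, -4, -8, -16, -32, -64, -128, -256, …
g: a_k = 1, 0, -1/2, 0, 1/24, 0, -1/720, 0, …
f+g: L₀ = lclm(L_f,L_g), ord ≤ 1+2.
L = (50 - 8·x + 8·x^2) + (-9 + 22·x - 12·x^2 + 8·x^3)·Dx + (50 - 8·x + 8·x^2)·Dx^2 + (-9 + 22·x - 12·x^2 + 8·x^3)·Dx^3  (order 3).
h: a_k = -1, -4, -17/2, -16, -767/24, -64, -92161/720, -256, …
ICs: h(0) = -1, h′(0) = -4, h′′(0) = -17.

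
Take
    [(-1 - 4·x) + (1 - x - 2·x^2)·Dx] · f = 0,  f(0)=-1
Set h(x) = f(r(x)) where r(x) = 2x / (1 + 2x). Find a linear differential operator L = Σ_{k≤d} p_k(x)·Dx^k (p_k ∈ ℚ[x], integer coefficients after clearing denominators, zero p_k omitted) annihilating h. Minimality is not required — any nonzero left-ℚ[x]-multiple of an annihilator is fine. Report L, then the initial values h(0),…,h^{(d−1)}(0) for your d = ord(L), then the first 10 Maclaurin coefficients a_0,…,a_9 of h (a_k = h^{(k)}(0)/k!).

f: a_k = -1, -1, -3, -5, -11, -21, -43, -85, -171, -341, …
Change of var in L_f (x↦r) gives L₀.
L = (2 + 20·x) + (-1 - 4·x + 4·x^2 + 16·x^3)·Dx  (order 1).
h: a_k = -1, -2, -8, 0, -64, 128, -768, 2560, -11264, 43008, …
ICs: h(0) = -1.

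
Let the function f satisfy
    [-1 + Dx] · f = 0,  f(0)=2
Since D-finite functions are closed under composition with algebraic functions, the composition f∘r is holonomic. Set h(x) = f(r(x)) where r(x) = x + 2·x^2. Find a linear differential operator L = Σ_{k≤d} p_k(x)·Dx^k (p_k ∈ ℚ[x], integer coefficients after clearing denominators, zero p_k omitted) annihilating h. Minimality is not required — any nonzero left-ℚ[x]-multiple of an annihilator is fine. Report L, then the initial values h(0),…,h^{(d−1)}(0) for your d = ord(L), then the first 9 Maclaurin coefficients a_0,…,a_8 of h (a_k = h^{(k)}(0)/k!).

f: a_k = 2, 2, 1, 1/3, 1/12, 1/60, 1/360, 1/2520, 1/20160, …
L₀ from L_f via x↦r, Dx↦r'^{-1}Dx.
L = (-1 - 4·x) + Dx  (order 1).
h: a_k = 2, 2, 5, 13/3, 73/12, 281/60, 1741/360, 1697/504, 57233/20160, …
ICs: h(0) = 2.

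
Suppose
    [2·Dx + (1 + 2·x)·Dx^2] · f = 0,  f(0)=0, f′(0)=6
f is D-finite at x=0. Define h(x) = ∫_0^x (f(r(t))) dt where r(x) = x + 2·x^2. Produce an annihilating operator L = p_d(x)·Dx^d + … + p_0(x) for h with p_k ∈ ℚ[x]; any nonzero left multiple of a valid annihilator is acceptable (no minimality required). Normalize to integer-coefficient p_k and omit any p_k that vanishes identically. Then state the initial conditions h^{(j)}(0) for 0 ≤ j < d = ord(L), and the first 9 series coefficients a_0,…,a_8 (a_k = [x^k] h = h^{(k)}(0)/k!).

L = (-2 + 8·x + 16·x^2)·Dx^2 + (1 + 6·x + 12·x^2 + 16·x^3)·Dx^3  (order 3).
h: a_k = 0, 0, 3, 2, -4, 12/5, 16/5, -64/7, 48/7, …
ICs: h(0) = 0, h′(0) = 0, h′′(0) = 6.

f: a_k = 0, 6, -6, 8, -12, 96/5, -32, 384/7, -96, …
L₀ from L_f via x↦r, Dx↦r'^{-1}Dx.
h=∫₀ˣh₀: take L = L₀·Dx.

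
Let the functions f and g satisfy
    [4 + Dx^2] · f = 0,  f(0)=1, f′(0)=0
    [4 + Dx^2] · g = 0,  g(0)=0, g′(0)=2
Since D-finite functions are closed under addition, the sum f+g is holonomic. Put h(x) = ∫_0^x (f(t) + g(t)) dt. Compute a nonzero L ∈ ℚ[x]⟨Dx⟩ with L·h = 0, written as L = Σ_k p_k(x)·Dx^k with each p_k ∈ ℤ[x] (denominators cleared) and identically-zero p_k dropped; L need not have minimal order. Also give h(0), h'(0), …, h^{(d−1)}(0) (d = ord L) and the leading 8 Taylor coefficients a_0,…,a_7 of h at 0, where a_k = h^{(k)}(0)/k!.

f: a_k = 1, 0, -2, 0, 2/3, 0, -4/45, 0, …
g: a_k = 0, 2, 0, -4/3, 0, 4/15, 0, -8/315, …
L₀ := lclm(L_f,L_g); ord L₀ ≤ 2+2.
∫: right-multiply L₀ by Dx.
L = 4·Dx + Dx^3  (order 3).
h: a_k = 0, 1, 1, -2/3, -1/3, 2/15, 2/45, -4/315, …
ICs: h(0) = 0, h′(0) = 1, h′′(0) = 2.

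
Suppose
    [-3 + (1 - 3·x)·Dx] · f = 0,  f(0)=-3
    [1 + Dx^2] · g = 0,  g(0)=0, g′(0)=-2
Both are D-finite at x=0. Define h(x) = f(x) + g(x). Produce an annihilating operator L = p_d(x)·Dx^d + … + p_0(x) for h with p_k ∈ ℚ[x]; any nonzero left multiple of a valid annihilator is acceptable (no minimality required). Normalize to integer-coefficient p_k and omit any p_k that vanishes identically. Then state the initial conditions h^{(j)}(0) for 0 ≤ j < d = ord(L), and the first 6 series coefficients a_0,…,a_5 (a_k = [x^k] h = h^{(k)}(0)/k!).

f: a_k = -3, -9, -27, -81, -243, -729, …
g: a_k = 0, -2, 0, 1/3, 0, -1/60, …
h₀=f+g: left-lcm gives L₀, ord ≤ 3.
L = (165 - 18·x + 27·x^2) + (-19 + 63·x - 27·x^2 + 27·x^3)·Dx + (165 - 18·x + 27·x^2)·Dx^2 + (-19 + 63·x - 27·x^2 + 27·x^3)·Dx^3  (order 3).
h: a_k = -3, -11, -27, -242/3, -243, -43741/60, …
ICs: h(0) = -3, h′(0) = -11, h′′(0) = -54.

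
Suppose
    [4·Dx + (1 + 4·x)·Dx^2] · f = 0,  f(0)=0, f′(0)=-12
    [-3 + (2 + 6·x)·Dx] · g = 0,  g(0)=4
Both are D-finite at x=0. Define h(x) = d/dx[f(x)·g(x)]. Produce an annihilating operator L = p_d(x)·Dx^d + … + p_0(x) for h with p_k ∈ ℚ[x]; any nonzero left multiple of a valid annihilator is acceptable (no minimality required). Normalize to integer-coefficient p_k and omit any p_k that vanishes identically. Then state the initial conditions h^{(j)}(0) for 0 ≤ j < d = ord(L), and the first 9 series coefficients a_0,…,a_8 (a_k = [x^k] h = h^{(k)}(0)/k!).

L = (-33 + 72·x + 432·x^2) + (-4 + 324·x + 2160·x^2 + 3456·x^3)·Dx + (4 + 88·x + 612·x^2 + 1728·x^3 + 1728·x^4)·Dx^2  (order 2).
h: a_k = -48, 48, -174, 780, -28149/8, 620859/40, -21442563/320, 159276489/560, -17087332551/14336, …
ICs: h(0) = -48, h′(0) = 48.

f: a_k = 0, -12, 24, -64, 192, -3072/5, 2048, -49152/7, 24576, …
g: a_k = 4, 6, -9/2, 27/4, -405/32, 1701/64, -15309/256, 72171/512, -2814669/8192, …
h₀=f·g: eliminate ⇒ L₀, order ≤ 2·1.
Differentiate: ansatz ord ≤ ord L₀ ⇒ L.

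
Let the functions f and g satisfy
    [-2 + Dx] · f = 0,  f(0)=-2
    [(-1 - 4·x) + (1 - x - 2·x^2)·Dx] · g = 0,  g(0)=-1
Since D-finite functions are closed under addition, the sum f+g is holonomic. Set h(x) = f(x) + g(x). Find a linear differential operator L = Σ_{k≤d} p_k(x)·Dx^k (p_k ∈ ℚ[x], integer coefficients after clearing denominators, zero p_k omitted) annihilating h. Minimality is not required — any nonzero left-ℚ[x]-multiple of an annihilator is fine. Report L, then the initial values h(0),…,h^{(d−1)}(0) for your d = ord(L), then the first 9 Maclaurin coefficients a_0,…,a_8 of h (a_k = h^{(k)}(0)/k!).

L = (8 + 12·x + 72·x^2 + 32·x^3) + (-2 - 20·x - 36·x^2 + 16·x^3 + 16·x^4)·Dx + (-1 + 7·x - 16·x^3 - 8·x^4)·Dx^2  (order 2).
h: a_k = -3, -5, -7, -23/3, -37/3, -323/15, -1943/45, -26791/315, -53869/315, …
ICs: h(0) = -3, h′(0) = -5.

f: a_k = -2, -4, -4, -8/3, -4/3, -8/15, -8/45, -16/315, -4/315, …
g: a_k = -1, -1, -3, -5, -11, -21, -43, -85, -171, …
f+g: L₀ = lclm(L_f,L_g), ord ≤ 1+1.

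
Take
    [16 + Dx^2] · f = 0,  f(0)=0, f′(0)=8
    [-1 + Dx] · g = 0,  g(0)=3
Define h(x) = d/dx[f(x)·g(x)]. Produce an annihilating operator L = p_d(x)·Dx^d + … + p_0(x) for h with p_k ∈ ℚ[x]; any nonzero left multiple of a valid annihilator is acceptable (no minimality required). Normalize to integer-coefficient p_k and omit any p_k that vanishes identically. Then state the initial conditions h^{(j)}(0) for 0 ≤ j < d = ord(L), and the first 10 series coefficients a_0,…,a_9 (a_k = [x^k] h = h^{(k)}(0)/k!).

L = 17 - 2·Dx + Dx^2  (order 2).
h: a_k = 24, 48, -156, -240, 101, 1222/5, 727/30, -92, -50999/1680, 113221/7560, …
ICs: h(0) = 24, h′(0) = 48.

f: a_k = 0, 8, 0, -64/3, 0, 256/15, 0, -2048/315, 0, 4096/2835, …
g: a_k = 3, 3, 3/2, 1/2, 1/8, 1/40, 1/240, 1/1680, 1/13440, 1/120960, …
f·g: L₀ = L_f ⊗_s L_g, ord ≤ 2·1.
Differentiate: ansatz ord ≤ ord L₀ ⇒ L.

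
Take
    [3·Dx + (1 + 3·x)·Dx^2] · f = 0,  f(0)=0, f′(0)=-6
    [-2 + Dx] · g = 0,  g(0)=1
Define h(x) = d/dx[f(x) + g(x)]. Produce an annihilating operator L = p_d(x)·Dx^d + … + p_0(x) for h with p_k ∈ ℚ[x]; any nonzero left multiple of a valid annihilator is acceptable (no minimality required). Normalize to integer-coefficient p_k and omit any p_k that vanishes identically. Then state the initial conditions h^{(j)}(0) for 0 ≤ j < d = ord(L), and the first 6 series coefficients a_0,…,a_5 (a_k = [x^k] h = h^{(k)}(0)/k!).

f: a_k = 0, -6, 9, -18, 81/2, -486/5, …
g: a_k = 1, 2, 2, 4/3, 2/3, 4/15, …
Weyl lclm of L_f,L_g ⇒ L₀ (ord ≤ 3).
Differentiate: ansatz ord ≤ ord L₀ ⇒ L.
L = (-48 - 36·x) + (14 - 24·x - 36·x^2)·Dx + (5 + 21·x + 18·x^2)·Dx^2  (order 2).
h: a_k = -4, 22, -50, 494/3, -1454/3, 21878/15, …
ICs: h(0) = -4, h′(0) = 22.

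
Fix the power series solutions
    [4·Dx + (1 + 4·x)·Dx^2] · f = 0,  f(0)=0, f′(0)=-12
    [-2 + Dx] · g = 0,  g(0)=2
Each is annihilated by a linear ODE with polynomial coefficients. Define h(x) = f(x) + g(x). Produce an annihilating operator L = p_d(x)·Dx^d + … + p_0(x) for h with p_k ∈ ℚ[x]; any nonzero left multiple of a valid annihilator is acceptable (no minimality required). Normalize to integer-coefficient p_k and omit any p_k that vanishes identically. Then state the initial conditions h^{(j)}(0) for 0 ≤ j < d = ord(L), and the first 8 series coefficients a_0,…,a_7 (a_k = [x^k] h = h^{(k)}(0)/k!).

f: a_k = 0, -12, 24, -64, 192, -3072/5, 2048, -49152/7, …
g: a_k = 2, 4, 4, 8/3, 4/3, 8/15, 8/45, 16/315, …
L₀ := lclm(L_f,L_g); ord L₀ ≤ 2+1.
L = (-40 - 32·x)·Dx + (14 - 16·x - 32·x^2)·Dx^2 + (3 + 16·x + 16·x^2)·Dx^3  (order 3).
h: a_k = 2, -8, 28, -184/3, 580/3, -9208/15, 92168/45, -2211824/315, …
ICs: h(0) = 2, h′(0) = -8, h′′(0) = 56.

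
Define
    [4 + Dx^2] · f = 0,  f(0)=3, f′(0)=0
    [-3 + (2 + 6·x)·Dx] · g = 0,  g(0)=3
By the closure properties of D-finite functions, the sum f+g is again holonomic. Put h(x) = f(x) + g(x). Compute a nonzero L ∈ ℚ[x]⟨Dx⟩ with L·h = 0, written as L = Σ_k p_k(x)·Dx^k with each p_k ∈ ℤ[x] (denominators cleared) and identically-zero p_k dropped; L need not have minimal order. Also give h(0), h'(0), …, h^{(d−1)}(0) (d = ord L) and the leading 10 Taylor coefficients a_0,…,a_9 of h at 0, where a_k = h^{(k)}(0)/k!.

L = (-516 - 1152·x - 1728·x^2) + (56 + 936·x + 3456·x^2 + 3456·x^3)·Dx + (-129 - 288·x - 432·x^2)·Dx^2 + (14 + 234·x + 864·x^2 + 864·x^3)·Dx^3  (order 3).
h: a_k = 6, 9/2, -75/8, 81/16, -959/128, 5103/256, -693001/15360, 216513/2048, -886555199/3440640, 42220035/65536, …
ICs: h(0) = 6, h′(0) = 9/2, h′′(0) = -75/4.

f: a_k = 3, 0, -6, 0, 2, 0, -4/15, 0, 2/105, 0, …
g: a_k = 3, 9/2, -27/8, 81/16, -1215/128, 5103/256, -45927/1024, 216513/2048, -8444007/32768, 42220035/65536, …
h₀=f+g: left-lcm gives L₀, ord ≤ 3.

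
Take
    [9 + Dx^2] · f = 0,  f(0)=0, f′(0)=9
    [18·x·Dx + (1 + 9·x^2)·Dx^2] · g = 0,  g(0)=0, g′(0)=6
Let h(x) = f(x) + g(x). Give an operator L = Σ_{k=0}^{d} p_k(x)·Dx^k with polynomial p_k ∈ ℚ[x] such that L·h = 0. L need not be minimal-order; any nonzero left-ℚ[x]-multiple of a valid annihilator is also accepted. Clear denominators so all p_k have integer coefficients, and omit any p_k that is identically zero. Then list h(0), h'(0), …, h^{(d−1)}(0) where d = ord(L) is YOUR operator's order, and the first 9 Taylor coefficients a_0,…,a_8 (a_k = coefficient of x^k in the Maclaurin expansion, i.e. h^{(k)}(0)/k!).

L = (-1782·x + 20412·x^3 + 13122·x^5)·Dx + (-9 + 567·x^2 + 6561·x^4 + 6561·x^6)·Dx^2 + (-198·x + 2268·x^3 + 1458·x^5)·Dx^3 + (-1 + 63·x^2 + 729·x^4 + 729·x^6)·Dx^4  (order 4).
h: a_k = 0, 15, 0, -63/2, 0, 4131/40, 0, -350649/560, 0, …
ICs: h(0) = 0, h′(0) = 15, h′′(0) = 0, h′′′(0) = -189.

f: a_k = 0, 9, 0, -27/2, 0, 243/40, 0, -729/560, 0, …
g: a_k = 0, 6, 0, -18, 0, 486/5, 0, -4374/7, 0, …
h₀=f+g: left-lcm gives L₀, ord ≤ 4.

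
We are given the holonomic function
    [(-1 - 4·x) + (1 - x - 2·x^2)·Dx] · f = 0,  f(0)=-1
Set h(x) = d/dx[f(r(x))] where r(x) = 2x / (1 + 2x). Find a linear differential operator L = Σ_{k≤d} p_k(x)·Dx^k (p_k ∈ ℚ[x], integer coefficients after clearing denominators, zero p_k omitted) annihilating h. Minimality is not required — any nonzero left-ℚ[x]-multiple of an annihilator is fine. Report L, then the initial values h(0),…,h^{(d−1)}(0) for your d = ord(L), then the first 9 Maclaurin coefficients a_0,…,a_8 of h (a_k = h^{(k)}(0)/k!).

f: a_k = -1, -1, -3, -5, -11, -21, -43, -85, -171, …
Substitute x→r, Dx→(1/r')Dx; clear ⇒ L₀.
Derive L from L₀ (diff closure).
L = (8 + 48·x + 288·x^2 + 320·x^3) + (-1 - 14·x - 36·x^2 + 56·x^3 + 160·x^4)·Dx  (order 1).
h: a_k = -2, -16, 0, -256, 640, -4608, 17920, -90112, 387072, …
ICs: h(0) = -2.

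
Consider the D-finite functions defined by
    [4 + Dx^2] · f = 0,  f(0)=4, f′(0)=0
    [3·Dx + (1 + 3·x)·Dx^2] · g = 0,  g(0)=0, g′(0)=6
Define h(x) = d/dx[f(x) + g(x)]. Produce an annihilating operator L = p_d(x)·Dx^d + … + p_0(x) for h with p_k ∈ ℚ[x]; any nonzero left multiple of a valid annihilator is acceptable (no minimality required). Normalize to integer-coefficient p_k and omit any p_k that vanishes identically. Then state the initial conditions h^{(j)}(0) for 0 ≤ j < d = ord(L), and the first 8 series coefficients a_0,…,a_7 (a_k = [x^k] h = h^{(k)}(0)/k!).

f: a_k = 4, 0, -8, 0, 8/3, 0, -16/45, 0, …
g: a_k = 0, 6, -9, 18, -81/2, 486/5, -243, 4374/7, …
h₀=f+g: left-lcm gives L₀, ord ≤ 4.
Differentiate: ansatz ord ≤ ord L₀ ⇒ L.
L = (348 + 144·x + 216·x^2) + (44 + 180·x + 216·x^2 + 216·x^3)·Dx + (87 + 36·x + 54·x^2)·Dx^2 + (11 + 45·x + 54·x^2 + 54·x^3)·Dx^3  (order 3).
h: a_k = 6, -34, 54, -454/3, 486, -21902/15, 4374, -4133366/315, …
ICs: h(0) = 6, h′(0) = -34, h′′(0) = 108.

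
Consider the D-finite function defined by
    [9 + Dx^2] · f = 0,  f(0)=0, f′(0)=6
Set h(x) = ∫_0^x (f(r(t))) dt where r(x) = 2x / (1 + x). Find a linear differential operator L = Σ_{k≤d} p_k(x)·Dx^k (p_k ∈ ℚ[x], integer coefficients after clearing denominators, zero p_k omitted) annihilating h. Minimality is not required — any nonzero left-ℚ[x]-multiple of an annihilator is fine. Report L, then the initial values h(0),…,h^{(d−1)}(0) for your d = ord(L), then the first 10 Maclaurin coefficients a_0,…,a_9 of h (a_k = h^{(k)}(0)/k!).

L = 36·Dx + (2 + 6·x + 6·x^2 + 2·x^3)·Dx^2 + (1 + 4·x + 6·x^2 + 4·x^3 + x^4)·Dx^3  (order 3).
h: a_k = 0, 0, 6, -4, -15, 204/5, -242/5, 60/7, 6693/70, -3764/15, …
ICs: h(0) = 0, h′(0) = 0, h′′(0) = 12.

f: a_k = 0, 6, 0, -9, 0, 81/20, 0, -243/280, 0, 243/2240, …
f∘r: x↦r, Dx↦Dx/r' in L_f ⇒ L₀.
h=∫h₀ ⇒ L = L₀·Dx.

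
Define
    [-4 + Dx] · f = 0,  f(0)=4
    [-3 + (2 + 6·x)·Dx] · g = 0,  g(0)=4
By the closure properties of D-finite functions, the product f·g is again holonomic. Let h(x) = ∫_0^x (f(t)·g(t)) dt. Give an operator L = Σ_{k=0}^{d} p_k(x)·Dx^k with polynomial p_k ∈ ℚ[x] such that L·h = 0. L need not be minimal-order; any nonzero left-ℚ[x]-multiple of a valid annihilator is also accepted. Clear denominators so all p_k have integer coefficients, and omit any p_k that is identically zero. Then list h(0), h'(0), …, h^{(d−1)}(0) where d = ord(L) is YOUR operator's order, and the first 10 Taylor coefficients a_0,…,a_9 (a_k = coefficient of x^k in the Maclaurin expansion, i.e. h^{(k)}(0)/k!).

L = (-11 - 24·x)·Dx + (2 + 6·x)·Dx^2  (order 2).
h: a_k = 0, 16, 44, 206/3, 953/12, 8161/120, 76883/1440, 497863/20160, 9695729/322560, -133285631/5806080, …
ICs: h(0) = 0, h′(0) = 16.

f: a_k = 4, 16, 32, 128/3, 128/3, 512/15, 1024/45, 4096/315, 2048/315, 8192/2835, …
g: a_k = 4, 6, -9/2, 27/4, -405/32, 1701/64, -15309/256, 72171/512, -2814669/8192, 14073345/16384, …
Sym-product of L_f,L_g gives L₀ (≤ ord 1).
∫: right-multiply L₀ by Dx.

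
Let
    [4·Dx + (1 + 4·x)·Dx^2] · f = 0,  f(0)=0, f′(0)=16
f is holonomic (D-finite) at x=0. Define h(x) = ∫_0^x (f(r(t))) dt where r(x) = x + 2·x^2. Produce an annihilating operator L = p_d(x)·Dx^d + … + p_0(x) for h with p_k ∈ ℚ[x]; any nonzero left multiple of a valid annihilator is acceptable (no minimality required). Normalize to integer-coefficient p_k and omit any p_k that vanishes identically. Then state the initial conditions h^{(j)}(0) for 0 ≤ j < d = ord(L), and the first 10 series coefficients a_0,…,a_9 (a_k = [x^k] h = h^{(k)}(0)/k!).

L = (16·x + 32·x^2)·Dx^2 + (1 + 8·x + 24·x^2 + 32·x^3)·Dx^3  (order 3).
h: a_k = 0, 0, 8, 0, -32/3, 128/5, -512/15, 0, 1024/7, -4096/9, …
ICs: h(0) = 0, h′(0) = 0, h′′(0) = 16.

f: a_k = 0, 16, -32, 256/3, -256, 4096/5, -8192/3, 65536/7, -32768, 1048576/9, …
h₀=f(r): pull back L_f along r ⇒ L₀.
h=∫₀ˣh₀: take L = L₀·Dx.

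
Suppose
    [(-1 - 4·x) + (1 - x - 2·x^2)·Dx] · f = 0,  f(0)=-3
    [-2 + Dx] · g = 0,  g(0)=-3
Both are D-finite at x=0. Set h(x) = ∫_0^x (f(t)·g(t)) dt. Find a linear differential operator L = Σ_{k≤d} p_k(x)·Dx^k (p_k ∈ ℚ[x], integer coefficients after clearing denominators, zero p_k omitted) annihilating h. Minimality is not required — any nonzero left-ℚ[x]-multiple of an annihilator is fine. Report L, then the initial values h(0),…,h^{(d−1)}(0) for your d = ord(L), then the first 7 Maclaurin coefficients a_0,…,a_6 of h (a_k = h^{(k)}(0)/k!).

f: a_k = -3, -3, -9, -15, -33, -63, -129, …
g: a_k = -3, -6, -6, -4, -2, -4/5, -4/15, …
Product ⇒ symmetric product L₀, ord ≤ 1.
h=∫₀ˣh₀: take L = L₀·Dx.
L = (3 + 2·x - 4·x^2)·Dx + (-1 + x + 2·x^2)·Dx^2  (order 2).
h: a_k = 0, 9, 27/2, 21, 129/4, 261/5, 869/10, …
ICs: h(0) = 0, h′(0) = 9.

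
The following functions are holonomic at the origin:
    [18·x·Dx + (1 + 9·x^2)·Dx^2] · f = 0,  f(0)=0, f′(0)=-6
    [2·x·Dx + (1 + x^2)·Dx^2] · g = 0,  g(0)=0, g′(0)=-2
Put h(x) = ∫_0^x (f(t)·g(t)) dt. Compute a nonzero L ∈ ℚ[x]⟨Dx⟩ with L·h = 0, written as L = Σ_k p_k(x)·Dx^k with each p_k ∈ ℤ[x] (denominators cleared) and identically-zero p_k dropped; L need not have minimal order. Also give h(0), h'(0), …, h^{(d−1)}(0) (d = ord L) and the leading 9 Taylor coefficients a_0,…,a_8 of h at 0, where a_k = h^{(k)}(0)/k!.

L = (-216·x - 3600·x^3 - 5184·x^5 + 6480·x^7 + 17496·x^9)·Dx^2 + (-40 - 1452·x^2 - 6480·x^4 - 4536·x^6 + 22680·x^8 + 26244·x^10)·Dx^3 + (-80·x - 980·x^3 - 2160·x^5 + 2952·x^7 + 12960·x^9 + 8748·x^11)·Dx^4 + (-1 - 20·x^2 - 109·x^4 + 981·x^8 + 1620·x^10 + 729·x^12)·Dx^5  (order 5).
h: a_k = 0, 0, 0, 4, 0, -8, 0, 1044/35, 0, …
ICs: h(0) = 0, h′(0) = 0, h′′(0) = 0, h′′′(0) = 24, h′′′′(0) = 0.

f: a_k = 0, -6, 0, 18, 0, -486/5, 0, 4374/7, 0, …
g: a_k = 0, -2, 0, 2/3, 0, -2/5, 0, 2/7, 0, …
Product ⇒ symmetric product L₀, ord ≤ 4.
h=∫h₀ ⇒ L = L₀·Dx.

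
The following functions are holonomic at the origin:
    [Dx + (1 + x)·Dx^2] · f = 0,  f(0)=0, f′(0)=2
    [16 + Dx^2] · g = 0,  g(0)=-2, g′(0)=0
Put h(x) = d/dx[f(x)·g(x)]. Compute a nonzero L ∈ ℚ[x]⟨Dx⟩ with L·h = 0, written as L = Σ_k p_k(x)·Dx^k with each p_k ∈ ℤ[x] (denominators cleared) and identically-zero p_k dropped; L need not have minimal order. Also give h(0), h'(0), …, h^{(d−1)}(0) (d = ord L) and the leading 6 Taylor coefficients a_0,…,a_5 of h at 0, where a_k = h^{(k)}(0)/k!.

f: a_k = 0, 2, -1, 2/3, -1/2, 2/5, …
g: a_k = -2, 0, 16, 0, -64/3, 0, …
L₀ := L_f ⊗_s L_g (sym. prod.), ord ≤ 4.
Derive L from L₀ (diff closure).
L = (96160 + 647168·x + 1757184·x^2 + 2482176·x^3 + 1931264·x^4 + 786432·x^5 + 131072·x^6) + (13728 + 74144·x + 156160·x^2 + 161280·x^3 + 81920·x^4 + 16384·x^5)·Dx + (13546 + 87008·x + 228848·x^2 + 316416·x^3 + 242944·x^4 + 98304·x^5 + 16384·x^6)·Dx^2 + (858 + 4634·x + 9760·x^2 + 10080·x^3 + 5120·x^4 + 1024·x^5)·Dx^3 + (471 + 2910·x + 7439·x^2 + 10080·x^3 + 7640·x^4 + 3072·x^5 + 512·x^6)·Dx^4  (order 4).
h: a_k = -4, 4, 92, -60, -164, 84, …
ICs: h(0) = -4, h′(0) = 4, h′′(0) = 184, h′′′(0) = -360.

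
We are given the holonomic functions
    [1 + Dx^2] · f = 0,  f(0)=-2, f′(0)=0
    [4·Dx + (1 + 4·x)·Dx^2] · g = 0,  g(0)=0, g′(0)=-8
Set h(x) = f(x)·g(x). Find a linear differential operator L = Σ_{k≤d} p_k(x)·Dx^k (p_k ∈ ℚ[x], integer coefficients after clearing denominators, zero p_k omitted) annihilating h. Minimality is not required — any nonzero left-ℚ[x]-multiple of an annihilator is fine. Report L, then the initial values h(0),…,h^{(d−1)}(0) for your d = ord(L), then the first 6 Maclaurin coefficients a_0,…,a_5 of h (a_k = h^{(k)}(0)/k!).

L = (-147 - 144·x - 224·x^2 + 256·x^3 + 256·x^4) + (-56 - 160·x + 384·x^2 + 512·x^3)·Dx + (-150 - 160·x - 192·x^2 + 512·x^3 + 512·x^4)·Dx^2 + (-56 - 160·x + 384·x^2 + 512·x^3)·Dx^3 + (-3 - 16·x + 32·x^2 + 256·x^3 + 256·x^4)·Dx^4  (order 4).
h: a_k = 0, 16, -32, 232/3, -240, 3886/5, …
ICs: h(0) = 0, h′(0) = 16, h′′(0) = -64, h′′′(0) = 464.

f: a_k = -2, 0, 1, 0, -1/12, 0, …
g: a_k = 0, -8, 16, -128/3, 128, -2048/5, …
L₀ := L_f ⊗_s L_g (sym. prod.), ord ≤ 4.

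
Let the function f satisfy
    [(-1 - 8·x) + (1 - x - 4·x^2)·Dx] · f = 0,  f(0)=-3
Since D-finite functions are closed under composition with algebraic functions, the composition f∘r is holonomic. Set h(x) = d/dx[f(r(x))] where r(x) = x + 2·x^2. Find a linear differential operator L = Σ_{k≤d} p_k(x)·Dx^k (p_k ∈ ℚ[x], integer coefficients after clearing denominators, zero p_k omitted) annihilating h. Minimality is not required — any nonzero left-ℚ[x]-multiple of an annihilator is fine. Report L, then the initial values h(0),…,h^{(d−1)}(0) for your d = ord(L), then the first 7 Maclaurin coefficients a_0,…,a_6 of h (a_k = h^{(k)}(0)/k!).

L = (14 + 20·x + 120·x^2 + 320·x^3 + 320·x^4) + (-1 - 3·x + 10·x^2 + 40·x^3 + 80·x^4 + 64·x^5)·Dx  (order 1).
h: a_k = -3, -42, -261, -1236, -6075, -28782, -128961, …
ICs: h(0) = -3.

f: a_k = -3, -3, -15, -27, -87, -195, -543, …
Change of var in L_f (x↦r) gives L₀.
Differentiate: ansatz ord ≤ ord L₀ ⇒ L.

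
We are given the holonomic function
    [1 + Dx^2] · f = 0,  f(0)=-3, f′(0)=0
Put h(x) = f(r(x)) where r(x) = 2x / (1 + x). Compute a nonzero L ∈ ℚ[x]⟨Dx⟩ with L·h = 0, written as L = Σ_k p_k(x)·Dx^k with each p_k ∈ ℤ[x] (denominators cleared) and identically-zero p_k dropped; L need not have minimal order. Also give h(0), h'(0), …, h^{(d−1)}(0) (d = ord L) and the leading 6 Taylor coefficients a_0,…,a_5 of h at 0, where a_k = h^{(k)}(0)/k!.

L = 4 + (2 + 6·x + 6·x^2 + 2·x^3)·Dx + (1 + 4·x + 6·x^2 + 4·x^3 + x^4)·Dx^2  (order 2).
h: a_k = -3, 0, 6, -12, 16, -16, …
ICs: h(0) = -3, h′(0) = 0.

f: a_k = -3, 0, 3/2, 0, -1/8, 0, …
Change of var in L_f (x↦r) gives L₀.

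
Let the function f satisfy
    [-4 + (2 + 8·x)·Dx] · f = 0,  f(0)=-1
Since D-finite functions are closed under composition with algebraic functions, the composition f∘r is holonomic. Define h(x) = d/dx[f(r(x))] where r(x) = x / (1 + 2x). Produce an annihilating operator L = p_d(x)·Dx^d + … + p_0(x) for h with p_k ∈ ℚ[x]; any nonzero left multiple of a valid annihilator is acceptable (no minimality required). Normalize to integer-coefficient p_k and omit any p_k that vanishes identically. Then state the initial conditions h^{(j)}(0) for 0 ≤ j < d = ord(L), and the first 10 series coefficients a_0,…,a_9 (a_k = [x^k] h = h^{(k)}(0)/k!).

L = (-6 - 24·x) + (-1 - 8·x - 12·x^2)·Dx  (order 1).
h: a_k = -2, 12, -60, 296, -1500, 7848, -42168, 231120, -1285164, 7222280, …
ICs: h(0) = -2.

f: a_k = -1, -2, 2, -4, 10, -28, 84, -264, 858, -2860, …
h₀=f(r): pull back L_f along r ⇒ L₀.
h₀' ⇒ L via d/dx closure of L₀.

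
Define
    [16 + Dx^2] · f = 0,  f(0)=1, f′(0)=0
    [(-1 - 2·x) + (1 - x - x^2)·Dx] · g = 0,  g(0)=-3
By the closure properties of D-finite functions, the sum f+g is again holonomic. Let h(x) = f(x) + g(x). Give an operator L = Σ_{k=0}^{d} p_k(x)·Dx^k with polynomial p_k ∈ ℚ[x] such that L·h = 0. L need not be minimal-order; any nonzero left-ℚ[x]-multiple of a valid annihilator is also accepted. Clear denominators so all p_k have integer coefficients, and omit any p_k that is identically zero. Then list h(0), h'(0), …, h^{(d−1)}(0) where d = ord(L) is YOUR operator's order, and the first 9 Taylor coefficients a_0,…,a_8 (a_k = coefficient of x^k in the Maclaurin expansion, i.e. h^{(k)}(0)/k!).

f: a_k = 1, 0, -8, 0, 32/3, 0, -256/45, 0, 512/315, …
g: a_k = -3, -3, -6, -9, -15, -24, -39, -63, -102, …
L₀ := lclm(L_f,L_g); ord L₀ ≤ 2+1.
L = (-272 - 384·x + 352·x^2 - 192·x^3 - 640·x^4 - 256·x^5) + (160 - 368·x - 32·x^2 + 544·x^3 - 48·x^4 - 384·x^5 - 128·x^6)·Dx + (-17 - 24·x + 22·x^2 - 12·x^3 - 40·x^4 - 16·x^5)·Dx^2 + (10 - 23·x - 2·x^2 + 34·x^3 - 3·x^4 - 24·x^5 - 8·x^6)·Dx^3  (order 3).
h: a_k = -2, -3, -14, -9, -13/3, -24, -2011/45, -63, -31618/315, …
ICs: h(0) = -2, h′(0) = -3, h′′(0) = -28.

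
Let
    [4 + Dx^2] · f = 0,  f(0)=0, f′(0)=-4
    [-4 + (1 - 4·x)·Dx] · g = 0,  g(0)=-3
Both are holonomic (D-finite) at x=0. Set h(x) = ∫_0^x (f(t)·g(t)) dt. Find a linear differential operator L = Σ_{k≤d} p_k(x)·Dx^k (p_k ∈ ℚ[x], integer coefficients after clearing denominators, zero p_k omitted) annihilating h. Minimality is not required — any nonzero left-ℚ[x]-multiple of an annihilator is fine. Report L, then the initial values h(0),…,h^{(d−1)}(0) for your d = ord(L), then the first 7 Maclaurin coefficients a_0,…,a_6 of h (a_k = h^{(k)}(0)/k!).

L = (-4 + 16·x)·Dx + 8·Dx^2 + (-1 + 4·x)·Dx^3  (order 3).
h: a_k = 0, 0, 6, 16, 46, 736/5, 7364/15, …
ICs: h(0) = 0, h′(0) = 0, h′′(0) = 12.

f: a_k = 0, -4, 0, 8/3, 0, -8/15, 0, …
g: a_k = -3, -12, -48, -192, -768, -3072, -12288, …
h₀=f·g: eliminate ⇒ L₀, order ≤ 2·1.
h=∫₀ˣh₀: take L = L₀·Dx.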